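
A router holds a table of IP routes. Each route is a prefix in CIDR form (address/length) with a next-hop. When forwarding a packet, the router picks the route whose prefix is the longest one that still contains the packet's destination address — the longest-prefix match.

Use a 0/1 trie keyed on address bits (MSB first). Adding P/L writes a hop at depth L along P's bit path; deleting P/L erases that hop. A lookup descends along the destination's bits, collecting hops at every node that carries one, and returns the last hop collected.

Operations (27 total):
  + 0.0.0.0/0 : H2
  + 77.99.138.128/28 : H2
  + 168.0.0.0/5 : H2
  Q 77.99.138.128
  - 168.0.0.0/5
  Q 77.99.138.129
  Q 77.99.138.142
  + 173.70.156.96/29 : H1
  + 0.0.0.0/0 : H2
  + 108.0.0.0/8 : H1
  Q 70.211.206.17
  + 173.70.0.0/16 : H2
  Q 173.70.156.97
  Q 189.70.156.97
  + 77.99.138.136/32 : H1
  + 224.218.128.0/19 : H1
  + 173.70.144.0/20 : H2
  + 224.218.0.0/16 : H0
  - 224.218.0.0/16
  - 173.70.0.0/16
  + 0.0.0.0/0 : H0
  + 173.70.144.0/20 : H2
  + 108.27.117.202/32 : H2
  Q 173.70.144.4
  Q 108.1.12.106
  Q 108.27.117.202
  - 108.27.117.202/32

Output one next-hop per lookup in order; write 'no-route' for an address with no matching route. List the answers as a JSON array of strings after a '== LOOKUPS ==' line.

Apply in order:
  + 0.0.0.0/0 (H2) depth=0
  + 77.99.138.128/28 (H2) depth=28
  + 168.0.0.0/5 (H2) depth=5
  ? 77.99.138.128  path d0:H2→d1:-→d2:-→d3:-→d4:-→d5:-→d6:-→d7:-→d8:-→d9:-→d10:-→d11:-→d12:-→d13:-→d14:-→d15:-→d16:-→d17:-→d18:-→d19:-→d20:-→d21:-→d22:-→d23:-→d24:-→d25:-→d26:-→d27:-→d28:H2  best=H2
  - 168.0.0.0/5 clear@5
  ? 77.99.138.129  path d0:H2→d1:-→d2:-→d3:-→d4:-→d5:-→d6:-→d7:-→d8:-→d9:-→d10:-→d11:-→d12:-→d13:-→d14:-→d15:-→d16:-→d17:-→d18:-→d19:-→d20:-→d21:-→d22:-→d23:-→d24:-→d25:-→d26:-→d27:-→d28:H2  best=H2
  ? 77.99.138.142  path d0:H2→d1:-→d2:-→d3:-→d4:-→d5:-→d6:-→d7:-→d8:-→d9:-→d10:-→d11:-→d12:-→d13:-→d14:-→d15:-→d16:-→d17:-→d18:-→d19:-→d20:-→d21:-→d22:-→d23:-→d24:-→d25:-→d26:-→d27:-→d28:H2  best=H2
  + 173.70.156.96/29 (H1) depth=29
  + 0.0.0.0/0 (H2) depth=0
  + 108.0.0.0/8 (H1) depth=8
  ? 70.211.206.17  path d0:H2→d1:-→d2:-→d3:-→d4:-  best=H2
  + 173.70.0.0/16 (H2) depth=16
  ? 173.70.156.97  path d0:H2→d1:-→d2:-→d3:-→d4:-→d5:-→d6:-→d7:-→d8:-→d9:-→d10:-→d11:-→d12:-→d13:-→d14:-→d15:-→d16:H2→d17:-→d18:-→d19:-→d20:-→d21:-→d22:-→d23:-→d24:-→d25:-→d26:-→d27:-→d28:-→d29:H1  best=H1
  ? 189.70.156.97  path d0:H2→d1:-→d2:-→d3:-  best=H2
  + 77.99.138.136/32 (H1) depth=32
  + 224.218.128.0/19 (H1) depth=19
  + 173.70.144.0/20 (H2) depth=20
  + 224.218.0.0/16 (H0) depth=16
  - 224.218.0.0/16 clear@16
  - 173.70.0.0/16 clear@16
  + 0.0.0.0/0 (H0) depth=0
  + 173.70.144.0/20 (H2) depth=20
  + 108.27.117.202/32 (H2) depth=32
  ? 173.70.144.4  path d0:H0→d1:-→d2:-→d3:-→d4:-→d5:-→d6:-→d7:-→d8:-→d9:-→d10:-→d11:-→d12:-→d13:-→d14:-→d15:-→d16:-→d17:-→d18:-→d19:-→d20:H2  best=H2
  ? 108.1.12.106  path d0:H0→d1:-→d2:-→d3:-→d4:-→d5:-→d6:-→d7:-→d8:H1→d9:-→d10:-→d11:-  best=H1
  ? 108.27.117.202  path d0:H0→d1:-→d2:-→d3:-→d4:-→d5:-→d6:-→d7:-→d8:H1→d9:-→d10:-→d11:-→d12:-→d13:-→d14:-→d15:-→d16:-→d17:-→d18:-→d19:-→d20:-→d21:-→d22:-→d23:-→d24:-→d25:-→d26:-→d27:-→d28:-→d29:-→d30:-→d31:-→d32:H2  best=H2
  - 108.27.117.202/32 clear@32

== LOOKUPS ==
["H2","H2","H2","H2","H1","H2","H2","H1","H2"]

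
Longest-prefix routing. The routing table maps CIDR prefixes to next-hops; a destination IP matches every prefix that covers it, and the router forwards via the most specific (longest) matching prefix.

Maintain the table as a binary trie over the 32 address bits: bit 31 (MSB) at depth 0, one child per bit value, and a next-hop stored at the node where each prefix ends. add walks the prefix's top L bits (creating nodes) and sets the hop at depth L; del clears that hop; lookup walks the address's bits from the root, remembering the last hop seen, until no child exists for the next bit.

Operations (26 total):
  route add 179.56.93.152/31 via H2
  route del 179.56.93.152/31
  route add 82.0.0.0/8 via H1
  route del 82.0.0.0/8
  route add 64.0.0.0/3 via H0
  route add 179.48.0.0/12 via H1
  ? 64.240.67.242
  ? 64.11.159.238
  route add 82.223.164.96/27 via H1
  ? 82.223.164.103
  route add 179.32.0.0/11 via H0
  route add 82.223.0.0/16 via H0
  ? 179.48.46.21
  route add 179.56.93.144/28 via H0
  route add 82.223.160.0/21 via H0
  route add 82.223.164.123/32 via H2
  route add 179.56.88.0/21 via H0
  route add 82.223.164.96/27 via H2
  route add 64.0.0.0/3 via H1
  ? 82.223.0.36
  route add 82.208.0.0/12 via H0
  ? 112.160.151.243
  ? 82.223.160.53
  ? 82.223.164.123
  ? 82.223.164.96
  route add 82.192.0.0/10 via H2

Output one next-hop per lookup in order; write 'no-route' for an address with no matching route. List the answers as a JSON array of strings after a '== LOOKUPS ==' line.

Apply in order:
  + 179.56.93.152/31 (H2) depth=31
  - 179.56.93.152/31 clear@31
  + 82.0.0.0/8 (H1) depth=8
  - 82.0.0.0/8 clear@8
  + 64.0.0.0/3 (H0) depth=3
  + 179.48.0.0/12 (H1) depth=12
  Q 64.240.67.242: descend 010 ; hops seen [H0] ; pick H0
  Q 64.11.159.238: descend 010 ; hops seen [H0] ; pick H0
  + 82.223.164.96/27 (H1) depth=27
  Q 82.223.164.103: descend 010100101101111110100100011 ; hops seen [H0,H1] ; pick H1
  + 179.32.0.0/11 (H0) depth=11
  + 82.223.0.0/16 (H0) depth=16
  Q 179.48.46.21: descend 101100110011 ; hops seen [H0,H1] ; pick H1
  + 179.56.93.144/28 (H0) depth=28
  + 82.223.160.0/21 (H0) depth=21
  + 82.223.164.123/32 (H2) depth=32
  + 179.56.88.0/21 (H0) depth=21
  + 82.223.164.96/27 (H2) depth=27
  + 64.0.0.0/3 (H1) depth=3
  Q 82.223.0.36: descend 0101001011011111 ; hops seen [H1,H0] ; pick H0
  + 82.208.0.0/12 (H0) depth=12
  Q 112.160.151.243: descend 01 ; hops seen [∅] ; pick no-route
  Q 82.223.160.53: descend 010100101101111110100 ; hops seen [H1,H0,H0,H0] ; pick H0
  Q 82.223.164.123: descend 01010010110111111010010001111011 ; hops seen [H1,H0,H0,H0,H2,H2] ; pick H2
  Q 82.223.164.96: descend 010100101101111110100100011 ; hops seen [H1,H0,H0,H0,H2] ; pick H2
  + 82.192.0.0/10 (H2) depth=10

== LOOKUPS ==
["H0","H0","H1","H1","H0","no-route","H0","H2","H2"]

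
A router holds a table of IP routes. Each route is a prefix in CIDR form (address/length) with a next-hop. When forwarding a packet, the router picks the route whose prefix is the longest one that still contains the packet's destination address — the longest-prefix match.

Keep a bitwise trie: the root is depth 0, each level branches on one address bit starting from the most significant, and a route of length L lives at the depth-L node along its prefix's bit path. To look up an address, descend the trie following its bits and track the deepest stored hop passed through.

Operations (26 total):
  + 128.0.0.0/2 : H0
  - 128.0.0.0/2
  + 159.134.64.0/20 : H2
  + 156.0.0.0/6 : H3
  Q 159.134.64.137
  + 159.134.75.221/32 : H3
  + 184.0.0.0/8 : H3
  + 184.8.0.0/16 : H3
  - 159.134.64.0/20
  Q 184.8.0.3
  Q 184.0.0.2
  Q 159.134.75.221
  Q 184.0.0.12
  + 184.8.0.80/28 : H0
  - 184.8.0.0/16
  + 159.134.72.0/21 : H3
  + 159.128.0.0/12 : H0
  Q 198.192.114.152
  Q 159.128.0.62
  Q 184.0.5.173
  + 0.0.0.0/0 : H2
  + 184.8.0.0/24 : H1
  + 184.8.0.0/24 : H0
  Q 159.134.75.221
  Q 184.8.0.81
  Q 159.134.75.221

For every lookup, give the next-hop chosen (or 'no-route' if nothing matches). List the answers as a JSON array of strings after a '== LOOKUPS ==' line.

Process each operation:
  add 128.0.0.0/2 -> H0 at depth 2
  - 128.0.0.0/2 clear@2
  add 159.134.64.0/20 -> H2 at depth 20
  add 156.0.0.0/6 -> H3 at depth 6
  lookup 159.134.64.137: bits 10011111100001100100 walk d0:-→d1:-→d2:-→d3:-→d4:-→d5:-→d6:H3→d7:-→d8:-→d9:-→d10:-→d11:-→d12:-→d13:-→d14:-→d15:-→d16:-→d17:-→d18:-→d19:-→d20:H2 -> H2
  add 159.134.75.221/32 -> H3 at depth 32
  add 184.0.0.0/8 -> H3 at depth 8
  add 184.8.0.0/16 -> H3 at depth 16
  - 159.134.64.0/20 clear@20
  lookup 184.8.0.3: bits 1011100000001000 walk d0:-→d1:-→d2:-→d3:-→d4:-→d5:-→d6:-→d7:-→d8:H3→d9:-→d10:-→d11:-→d12:-→d13:-→d14:-→d15:-→d16:H3 -> H3
  lookup 184.0.0.2: bits 101110000000 walk d0:-→d1:-→d2:-→d3:-→d4:-→d5:-→d6:-→d7:-→d8:H3→d9:-→d10:-→d11:-→d12:- -> H3
  lookup 159.134.75.221: bits 10011111100001100100101111011101 walk d0:-→d1:-→d2:-→d3:-→d4:-→d5:-→d6:H3→d7:-→d8:-→d9:-→d10:-→d11:-→d12:-→d13:-→d14:-→d15:-→d16:-→d17:-→d18:-→d19:-→d20:-→d21:-→d22:-→d23:-→d24:-→d25:-→d26:-→d27:-→d28:-→d29:-→d30:-→d31:-→d32:H3 -> H3
  lookup 184.0.0.12: bits 101110000000 walk d0:-→d1:-→d2:-→d3:-→d4:-→d5:-→d6:-→d7:-→d8:H3→d9:-→d10:-→d11:-→d12:- -> H3
  add 184.8.0.80/28 -> H0 at depth 28
  - 184.8.0.0/16 clear@16
  add 159.134.72.0/21 -> H3 at depth 21
  add 159.128.0.0/12 -> H0 at depth 12
  lookup 198.192.114.152: bits 1 walk d0:-→d1:- -> no-route
  lookup 159.128.0.62: bits 1001111110000 walk d0:-→d1:-→d2:-→d3:-→d4:-→d5:-→d6:H3→d7:-→d8:-→d9:-→d10:-→d11:-→d12:H0→d13:- -> H0
  lookup 184.0.5.173: bits 101110000000 walk d0:-→d1:-→d2:-→d3:-→d4:-→d5:-→d6:-→d7:-→d8:H3→d9:-→d10:-→d11:-→d12:- -> H3
  add 0.0.0.0/0 -> H2 at depth 0
  add 184.8.0.0/24 -> H1 at depth 24
  add 184.8.0.0/24 -> H0 at depth 24
  lookup 159.134.75.221: bits 10011111100001100100101111011101 walk d0:H2→d1:-→d2:-→d3:-→d4:-→d5:-→d6:H3→d7:-→d8:-→d9:-→d10:-→d11:-→d12:H0→d13:-→d14:-→d15:-→d16:-→d17:-→d18:-→d19:-→d20:-→d21:H3→d22:-→d23:-→d24:-→d25:-→d26:-→d27:-→d28:-→d29:-→d30:-→d31:-→d32:H3 -> H3
  lookup 184.8.0.81: bits 1011100000001000000000000101 walk d0:H2→d1:-→d2:-→d3:-→d4:-→d5:-→d6:-→d7:-→d8:H3→d9:-→d10:-→d11:-→d12:-→d13:-→d14:-→d15:-→d16:-→d17:-→d18:-→d19:-→d20:-→d21:-→d22:-→d23:-→d24:H0→d25:-→d26:-→d27:-→d28:H0 -> H0
  lookup 159.134.75.221: bits 10011111100001100100101111011101 walk d0:H2→d1:-→d2:-→d3:-→d4:-→d5:-→d6:H3→d7:-→d8:-→d9:-→d10:-→d11:-→d12:H0→d13:-→d14:-→d15:-→d16:-→d17:-→d18:-→d19:-→d20:-→d21:H3→d22:-→d23:-→d24:-→d25:-→d26:-→d27:-→d28:-→d29:-→d30:-→d31:-→d32:H3 -> H3

== LOOKUPS ==
["H2","H3","H3","H3","H3","no-route","H0","H3","H3","H0","H3"]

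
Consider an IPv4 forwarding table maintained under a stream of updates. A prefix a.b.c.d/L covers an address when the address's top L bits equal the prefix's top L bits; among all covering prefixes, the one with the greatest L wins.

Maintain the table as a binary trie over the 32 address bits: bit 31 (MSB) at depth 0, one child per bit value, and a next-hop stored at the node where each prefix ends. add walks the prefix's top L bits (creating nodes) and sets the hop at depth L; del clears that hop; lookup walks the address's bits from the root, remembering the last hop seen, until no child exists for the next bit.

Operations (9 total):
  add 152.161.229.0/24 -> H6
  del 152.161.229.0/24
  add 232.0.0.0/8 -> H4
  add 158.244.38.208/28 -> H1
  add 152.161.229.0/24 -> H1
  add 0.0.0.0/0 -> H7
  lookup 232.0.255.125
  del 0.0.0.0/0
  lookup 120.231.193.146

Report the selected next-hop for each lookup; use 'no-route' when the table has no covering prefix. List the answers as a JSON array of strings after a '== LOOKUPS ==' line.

Process each operation:
  + 152.161.229.0/24 (H6) depth=24
  - 152.161.229.0/24 clear@24
  + 232.0.0.0/8 (H4) depth=8
  + 158.244.38.208/28 (H1) depth=28
  + 152.161.229.0/24 (H1) depth=24
  + 0.0.0.0/0 (H7) depth=0
  lookup 232.0.255.125: bits 11101000 walk d0:H7→d1:-→d2:-→d3:-→d4:-→d5:-→d6:-→d7:-→d8:H4 -> H4
  - 0.0.0.0/0 clear@0
  lookup 120.231.193.146: bits ε walk d0:- -> no-route

== LOOKUPS ==
["H4","no-route"]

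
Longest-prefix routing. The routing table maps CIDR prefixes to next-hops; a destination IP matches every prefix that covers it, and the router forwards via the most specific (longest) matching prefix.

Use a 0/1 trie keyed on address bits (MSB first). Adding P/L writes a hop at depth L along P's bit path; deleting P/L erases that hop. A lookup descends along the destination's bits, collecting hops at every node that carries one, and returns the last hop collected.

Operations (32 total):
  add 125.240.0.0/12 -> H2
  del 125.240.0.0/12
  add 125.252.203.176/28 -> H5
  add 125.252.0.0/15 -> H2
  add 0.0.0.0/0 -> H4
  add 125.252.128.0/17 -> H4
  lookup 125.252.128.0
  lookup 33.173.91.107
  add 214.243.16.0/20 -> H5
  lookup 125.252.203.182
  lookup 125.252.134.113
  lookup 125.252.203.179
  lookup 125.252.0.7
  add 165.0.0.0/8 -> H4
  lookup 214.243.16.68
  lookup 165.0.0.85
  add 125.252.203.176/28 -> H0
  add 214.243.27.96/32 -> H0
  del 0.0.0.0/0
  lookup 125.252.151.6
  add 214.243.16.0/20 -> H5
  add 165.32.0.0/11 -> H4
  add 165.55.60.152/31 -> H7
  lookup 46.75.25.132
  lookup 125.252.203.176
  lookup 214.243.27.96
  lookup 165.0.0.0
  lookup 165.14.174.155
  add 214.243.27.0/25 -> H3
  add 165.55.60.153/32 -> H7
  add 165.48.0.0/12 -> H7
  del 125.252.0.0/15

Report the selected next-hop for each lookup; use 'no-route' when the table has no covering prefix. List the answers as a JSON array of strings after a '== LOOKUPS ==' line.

Process each operation:
  + 125.240.0.0/12 (H2) depth=12
  - 125.240.0.0/12 clear@12
  + 125.252.203.176/28 (H5) depth=28
  + 125.252.0.0/15 (H2) depth=15
  + 0.0.0.0/0 (H4) depth=0
  + 125.252.128.0/17 (H4) depth=17
  Q 125.252.128.0: descend 01111101111111001 ; hops seen [H4,H2,H4] ; pick H4
  Q 33.173.91.107: descend 0 ; hops seen [H4] ; pick H4
  + 214.243.16.0/20 (H5) depth=20
  Q 125.252.203.182: descend 0111110111111100110010111011 ; hops seen [H4,H2,H4,H5] ; pick H5
  Q 125.252.134.113: descend 01111101111111001 ; hops seen [H4,H2,H4] ; pick H4
  Q 125.252.203.179: descend 0111110111111100110010111011 ; hops seen [H4,H2,H4,H5] ; pick H5
  Q 125.252.0.7: descend 0111110111111100 ; hops seen [H4,H2] ; pick H2
  + 165.0.0.0/8 (H4) depth=8
  Q 214.243.16.68: descend 11010110111100110001 ; hops seen [H4,H5] ; pick H5
  Q 165.0.0.85: descend 10100101 ; hops seen [H4,H4] ; pick H4
  + 125.252.203.176/28 (H0) depth=28
  + 214.243.27.96/32 (H0) depth=32
  - 0.0.0.0/0 clear@0
  Q 125.252.151.6: descend 01111101111111001 ; hops seen [H2,H4] ; pick H4
  + 214.243.16.0/20 (H5) depth=20
  + 165.32.0.0/11 (H4) depth=11
  + 165.55.60.152/31 (H7) depth=31
  Q 46.75.25.132: descend 0 ; hops seen [∅] ; pick no-route
  Q 125.252.203.176: descend 0111110111111100110010111011 ; hops seen [H2,H4,H0] ; pick H0
  Q 214.243.27.96: descend 11010110111100110001101101100000 ; hops seen [H5,H0] ; pick H0
  Q 165.0.0.0: descend 1010010100 ; hops seen [H4] ; pick H4
  Q 165.14.174.155: descend 1010010100 ; hops seen [H4] ; pick H4
  + 214.243.27.0/25 (H3) depth=25
  + 165.55.60.153/32 (H7) depth=32
  + 165.48.0.0/12 (H7) depth=12
  - 125.252.0.0/15 clear@15

== LOOKUPS ==
["H4","H4","H5","H4","H5","H2","H5","H4","H4","no-route","H0","H0","H4","H4"]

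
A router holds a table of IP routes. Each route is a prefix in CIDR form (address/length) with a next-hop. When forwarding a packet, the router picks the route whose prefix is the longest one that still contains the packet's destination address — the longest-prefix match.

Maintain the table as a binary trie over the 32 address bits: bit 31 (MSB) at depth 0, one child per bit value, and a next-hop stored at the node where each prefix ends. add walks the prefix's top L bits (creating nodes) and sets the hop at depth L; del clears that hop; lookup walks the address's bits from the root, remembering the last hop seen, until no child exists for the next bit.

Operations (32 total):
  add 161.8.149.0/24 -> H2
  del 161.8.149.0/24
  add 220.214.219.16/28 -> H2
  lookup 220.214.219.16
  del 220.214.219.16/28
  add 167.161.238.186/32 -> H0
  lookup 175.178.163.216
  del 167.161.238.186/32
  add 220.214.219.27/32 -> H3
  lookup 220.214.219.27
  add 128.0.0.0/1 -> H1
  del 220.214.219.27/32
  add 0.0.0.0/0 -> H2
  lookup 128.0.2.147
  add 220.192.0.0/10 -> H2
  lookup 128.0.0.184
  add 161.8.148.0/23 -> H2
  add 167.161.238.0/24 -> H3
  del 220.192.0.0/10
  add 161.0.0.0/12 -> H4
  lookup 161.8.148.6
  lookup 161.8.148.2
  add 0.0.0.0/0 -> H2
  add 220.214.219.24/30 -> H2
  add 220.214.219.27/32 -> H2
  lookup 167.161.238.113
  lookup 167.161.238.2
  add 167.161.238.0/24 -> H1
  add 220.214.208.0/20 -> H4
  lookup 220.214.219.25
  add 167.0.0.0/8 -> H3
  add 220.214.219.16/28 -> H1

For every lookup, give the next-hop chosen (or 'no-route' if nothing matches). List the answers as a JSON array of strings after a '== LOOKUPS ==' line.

Process each operation:
  + 161.8.149.0/24 (H2) depth=24
  del 161.8.149.0/24 (clear depth 24)
  + 220.214.219.16/28 (H2) depth=28
  lookup 220.214.219.16: bits 1101110011010110110110110001 walk d0:-→d1:-→d2:-→d3:-→d4:-→d5:-→d6:-→d7:-→d8:-→d9:-→d10:-→d11:-→d12:-→d13:-→d14:-→d15:-→d16:-→d17:-→d18:-→d19:-→d20:-→d21:-→d22:-→d23:-→d24:-→d25:-→d26:-→d27:-→d28:H2 -> H2
  del 220.214.219.16/28 (clear depth 28)
  + 167.161.238.186/32 (H0) depth=32
  lookup 175.178.163.216: bits 1010 walk d0:-→d1:-→d2:-→d3:-→d4:- -> no-route
  del 167.161.238.186/32 (clear depth 32)
  + 220.214.219.27/32 (H3) depth=32
  lookup 220.214.219.27: bits 11011100110101101101101100011011 walk d0:-→d1:-→d2:-→d3:-→d4:-→d5:-→d6:-→d7:-→d8:-→d9:-→d10:-→d11:-→d12:-→d13:-→d14:-→d15:-→d16:-→d17:-→d18:-→d19:-→d20:-→d21:-→d22:-→d23:-→d24:-→d25:-→d26:-→d27:-→d28:-→d29:-→d30:-→d31:-→d32:H3 -> H3
  + 128.0.0.0/1 (H1) depth=1
  del 220.214.219.27/32 (clear depth 32)
  + 0.0.0.0/0 (H2) depth=0
  lookup 128.0.2.147: bits 10 walk d0:H2→d1:H1→d2:- -> H1
  + 220.192.0.0/10 (H2) depth=10
  lookup 128.0.0.184: bits 10 walk d0:H2→d1:H1→d2:- -> H1
  + 161.8.148.0/23 (H2) depth=23
  + 167.161.238.0/24 (H3) depth=24
  del 220.192.0.0/10 (clear depth 10)
  + 161.0.0.0/12 (H4) depth=12
  lookup 161.8.148.6: bits 10100001000010001001010 walk d0:H2→d1:H1→d2:-→d3:-→d4:-→d5:-→d6:-→d7:-→d8:-→d9:-→d10:-→d11:-→d12:H4→d13:-→d14:-→d15:-→d16:-→d17:-→d18:-→d19:-→d20:-→d21:-→d22:-→d23:H2 -> H2
  lookup 161.8.148.2: bits 10100001000010001001010 walk d0:H2→d1:H1→d2:-→d3:-→d4:-→d5:-→d6:-→d7:-→d8:-→d9:-→d10:-→d11:-→d12:H4→d13:-→d14:-→d15:-→d16:-→d17:-→d18:-→d19:-→d20:-→d21:-→d22:-→d23:H2 -> H2
  + 0.0.0.0/0 (H2) depth=0
  + 220.214.219.24/30 (H2) depth=30
  + 220.214.219.27/32 (H2) depth=32
  lookup 167.161.238.113: bits 101001111010000111101110 walk d0:H2→d1:H1→d2:-→d3:-→d4:-→d5:-→d6:-→d7:-→d8:-→d9:-→d10:-→d11:-→d12:-→d13:-→d14:-→d15:-→d16:-→d17:-→d18:-→d19:-→d20:-→d21:-→d22:-→d23:-→d24:H3 -> H3
  lookup 167.161.238.2: bits 101001111010000111101110 walk d0:H2→d1:H1→d2:-→d3:-→d4:-→d5:-→d6:-→d7:-→d8:-→d9:-→d10:-→d11:-→d12:-→d13:-→d14:-→d15:-→d16:-→d17:-→d18:-→d19:-→d20:-→d21:-→d22:-→d23:-→d24:H3 -> H3
  + 167.161.238.0/24 (H1) depth=24
  + 220.214.208.0/20 (H4) depth=20
  lookup 220.214.219.25: bits 110111001101011011011011000110 walk d0:H2→d1:H1→d2:-→d3:-→d4:-→d5:-→d6:-→d7:-→d8:-→d9:-→d10:-→d11:-→d12:-→d13:-→d14:-→d15:-→d16:-→d17:-→d18:-→d19:-→d20:H4→d21:-→d22:-→d23:-→d24:-→d25:-→d26:-→d27:-→d28:-→d29:-→d30:H2 -> H2
  + 167.0.0.0/8 (H3) depth=8
  + 220.214.219.16/28 (H1) depth=28

== LOOKUPS ==
["H2","no-route","H3","H1","H1","H2","H2","H3","H3","H2"]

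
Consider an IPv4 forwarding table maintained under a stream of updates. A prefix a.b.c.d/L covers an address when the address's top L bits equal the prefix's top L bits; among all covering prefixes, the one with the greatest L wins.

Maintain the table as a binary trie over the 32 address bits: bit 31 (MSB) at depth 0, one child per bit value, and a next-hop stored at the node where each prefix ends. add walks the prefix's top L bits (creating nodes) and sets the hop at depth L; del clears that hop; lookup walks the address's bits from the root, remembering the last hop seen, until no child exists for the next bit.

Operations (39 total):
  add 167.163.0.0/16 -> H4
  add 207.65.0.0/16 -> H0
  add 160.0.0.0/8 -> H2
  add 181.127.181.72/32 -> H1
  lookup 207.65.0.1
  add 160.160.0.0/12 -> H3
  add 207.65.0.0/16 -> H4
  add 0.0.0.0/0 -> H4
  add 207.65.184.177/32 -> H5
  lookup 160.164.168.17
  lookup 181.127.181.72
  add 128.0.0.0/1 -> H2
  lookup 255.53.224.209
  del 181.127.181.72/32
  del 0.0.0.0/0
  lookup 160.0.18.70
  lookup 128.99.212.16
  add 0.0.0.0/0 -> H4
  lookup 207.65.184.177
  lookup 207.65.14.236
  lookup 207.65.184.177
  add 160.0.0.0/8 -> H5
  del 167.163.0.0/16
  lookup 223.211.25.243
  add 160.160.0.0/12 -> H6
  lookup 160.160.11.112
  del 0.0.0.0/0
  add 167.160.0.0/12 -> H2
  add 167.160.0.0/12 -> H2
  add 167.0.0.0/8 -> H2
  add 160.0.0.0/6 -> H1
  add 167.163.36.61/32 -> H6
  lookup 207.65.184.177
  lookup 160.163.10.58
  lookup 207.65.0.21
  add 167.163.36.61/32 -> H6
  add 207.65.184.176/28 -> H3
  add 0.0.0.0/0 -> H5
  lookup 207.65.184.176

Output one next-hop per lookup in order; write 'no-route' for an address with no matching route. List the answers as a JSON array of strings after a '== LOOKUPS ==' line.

Trace:
  add 167.163.0.0/16 -> H4 at depth 16
  add 207.65.0.0/16 -> H0 at depth 16
  add 160.0.0.0/8 -> H2 at depth 8
  add 181.127.181.72/32 -> H1 at depth 32
  Q 207.65.0.1: descend 1100111101000001 ; hops seen [H0] ; pick H0
  add 160.160.0.0/12 -> H3 at depth 12
  add 207.65.0.0/16 -> H4 at depth 16
  add 0.0.0.0/0 -> H4 at depth 0
  add 207.65.184.177/32 -> H5 at depth 32
  Q 160.164.168.17: descend 101000001010 ; hops seen [H4,H2,H3] ; pick H3
  Q 181.127.181.72: descend 10110101011111111011010101001000 ; hops seen [H4,H1] ; pick H1
  add 128.0.0.0/1 -> H2 at depth 1
  Q 255.53.224.209: descend 11 ; hops seen [H4,H2] ; pick H2
  - 181.127.181.72/32 clear@32
  - 0.0.0.0/0 clear@0
  Q 160.0.18.70: descend 10100000 ; hops seen [H2,H2] ; pick H2
  Q 128.99.212.16: descend 10 ; hops seen [H2] ; pick H2
  add 0.0.0.0/0 -> H4 at depth 0
  Q 207.65.184.177: descend 11001111010000011011100010110001 ; hops seen [H4,H2,H4,H5] ; pick H5
  Q 207.65.14.236: descend 1100111101000001 ; hops seen [H4,H2,H4] ; pick H4
  Q 207.65.184.177: descend 11001111010000011011100010110001 ; hops seen [H4,H2,H4,H5] ; pick H5
  add 160.0.0.0/8 -> H5 at depth 8
  - 167.163.0.0/16 clear@16
  Q 223.211.25.243: descend 110 ; hops seen [H4,H2] ; pick H2
  add 160.160.0.0/12 -> H6 at depth 12
  Q 160.160.11.112: descend 101000001010 ; hops seen [H4,H2,H5,H6] ; pick H6
  - 0.0.0.0/0 clear@0
  add 167.160.0.0/12 -> H2 at depth 12
  add 167.160.0.0/12 -> H2 at depth 12
  add 167.0.0.0/8 -> H2 at depth 8
  add 160.0.0.0/6 -> H1 at depth 6
  add 167.163.36.61/32 -> H6 at depth 32
  Q 207.65.184.177: descend 11001111010000011011100010110001 ; hops seen [H2,H4,H5] ; pick H5
  Q 160.163.10.58: descend 101000001010 ; hops seen [H2,H1,H5,H6] ; pick H6
  Q 207.65.0.21: descend 1100111101000001 ; hops seen [H2,H4] ; pick H4
  add 167.163.36.61/32 -> H6 at depth 32
  add 207.65.184.176/28 -> H3 at depth 28
  add 0.0.0.0/0 -> H5 at depth 0
  Q 207.65.184.176: descend 1100111101000001101110001011000 ; hops seen [H5,H2,H4,H3] ; pick H3

== LOOKUPS ==
["H0","H3","H1","H2","H2","H2","H5","H4","H5","H2","H6","H5","H6","H4","H3"]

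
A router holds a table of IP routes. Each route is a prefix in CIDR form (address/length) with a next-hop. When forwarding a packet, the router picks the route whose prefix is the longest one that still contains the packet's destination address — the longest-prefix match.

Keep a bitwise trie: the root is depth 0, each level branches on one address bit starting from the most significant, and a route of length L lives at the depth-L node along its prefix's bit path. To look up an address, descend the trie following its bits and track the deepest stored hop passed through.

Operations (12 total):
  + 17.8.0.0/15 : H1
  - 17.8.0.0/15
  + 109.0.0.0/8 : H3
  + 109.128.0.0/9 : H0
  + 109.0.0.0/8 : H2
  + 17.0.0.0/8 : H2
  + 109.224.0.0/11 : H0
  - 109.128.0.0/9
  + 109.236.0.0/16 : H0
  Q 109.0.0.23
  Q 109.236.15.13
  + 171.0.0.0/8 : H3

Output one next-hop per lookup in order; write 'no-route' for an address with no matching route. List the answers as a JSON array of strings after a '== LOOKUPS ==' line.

Trace:
  add 17.8.0.0/15 -> H1 at depth 15
  - 17.8.0.0/15 clear@15
  add 109.0.0.0/8 -> H3 at depth 8
  add 109.128.0.0/9 -> H0 at depth 9
  add 109.0.0.0/8 -> H2 at depth 8
  add 17.0.0.0/8 -> H2 at depth 8
  add 109.224.0.0/11 -> H0 at depth 11
  - 109.128.0.0/9 clear@9
  add 109.236.0.0/16 -> H0 at depth 16
  ? 109.0.0.23  path d0:-→d1:-→d2:-→d3:-→d4:-→d5:-→d6:-→d7:-→d8:H2  best=H2
  ? 109.236.15.13  path d0:-→d1:-→d2:-→d3:-→d4:-→d5:-→d6:-→d7:-→d8:H2→d9:-→d10:-→d11:H0→d12:-→d13:-→d14:-→d15:-→d16:H0  best=H0
  add 171.0.0.0/8 -> H3 at depth 8

== LOOKUPS ==
["H2","H0"]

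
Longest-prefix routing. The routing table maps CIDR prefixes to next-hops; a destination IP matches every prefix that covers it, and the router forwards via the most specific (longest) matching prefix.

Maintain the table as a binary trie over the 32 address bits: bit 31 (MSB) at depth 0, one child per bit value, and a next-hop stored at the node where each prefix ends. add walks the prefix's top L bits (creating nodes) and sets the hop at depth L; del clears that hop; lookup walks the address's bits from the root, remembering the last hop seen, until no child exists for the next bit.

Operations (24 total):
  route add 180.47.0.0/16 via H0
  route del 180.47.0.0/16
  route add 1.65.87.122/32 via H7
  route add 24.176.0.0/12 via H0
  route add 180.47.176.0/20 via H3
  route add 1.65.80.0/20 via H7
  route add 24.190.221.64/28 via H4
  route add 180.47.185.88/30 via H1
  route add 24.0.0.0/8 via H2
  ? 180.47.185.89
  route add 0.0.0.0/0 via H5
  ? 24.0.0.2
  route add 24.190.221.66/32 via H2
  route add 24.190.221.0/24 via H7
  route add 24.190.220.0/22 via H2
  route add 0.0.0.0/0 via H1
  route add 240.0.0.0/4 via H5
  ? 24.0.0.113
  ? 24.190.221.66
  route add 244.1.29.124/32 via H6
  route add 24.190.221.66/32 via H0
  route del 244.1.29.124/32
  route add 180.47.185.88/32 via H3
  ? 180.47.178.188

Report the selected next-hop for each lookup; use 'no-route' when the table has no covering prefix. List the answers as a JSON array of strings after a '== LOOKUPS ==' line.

Process each operation:
  + 180.47.0.0/16 (H0) depth=16
  - 180.47.0.0/16 clear@16
  + 1.65.87.122/32 (H7) depth=32
  + 24.176.0.0/12 (H0) depth=12
  + 180.47.176.0/20 (H3) depth=20
  + 1.65.80.0/20 (H7) depth=20
  + 24.190.221.64/28 (H4) depth=28
  + 180.47.185.88/30 (H1) depth=30
  + 24.0.0.0/8 (H2) depth=8
  ? 180.47.185.89  path d0:-→d1:-→d2:-→d3:-→d4:-→d5:-→d6:-→d7:-→d8:-→d9:-→d10:-→d11:-→d12:-→d13:-→d14:-→d15:-→d16:-→d17:-→d18:-→d19:-→d20:H3→d21:-→d22:-→d23:-→d24:-→d25:-→d26:-→d27:-→d28:-→d29:-→d30:H1  best=H1
  + 0.0.0.0/0 (H5) depth=0
  ? 24.0.0.2  path d0:H5→d1:-→d2:-→d3:-→d4:-→d5:-→d6:-→d7:-→d8:H2  best=H2
  + 24.190.221.66/32 (H2) depth=32
  + 24.190.221.0/24 (H7) depth=24
  + 24.190.220.0/22 (H2) depth=22
  + 0.0.0.0/0 (H1) depth=0
  + 240.0.0.0/4 (H5) depth=4
  ? 24.0.0.113  path d0:H1→d1:-→d2:-→d3:-→d4:-→d5:-→d6:-→d7:-→d8:H2  best=H2
  ? 24.190.221.66  path d0:H1→d1:-→d2:-→d3:-→d4:-→d5:-→d6:-→d7:-→d8:H2→d9:-→d10:-→d11:-→d12:H0→d13:-→d14:-→d15:-→d16:-→d17:-→d18:-→d19:-→d20:-→d21:-→d22:H2→d23:-→d24:H7→d25:-→d26:-→d27:-→d28:H4→d29:-→d30:-→d31:-→d32:H2  best=H2
  + 244.1.29.124/32 (H6) depth=32
  + 24.190.221.66/32 (H0) depth=32
  - 244.1.29.124/32 clear@32
  + 180.47.185.88/32 (H3) depth=32
  ? 180.47.178.188  path d0:H1→d1:-→d2:-→d3:-→d4:-→d5:-→d6:-→d7:-→d8:-→d9:-→d10:-→d11:-→d12:-→d13:-→d14:-→d15:-→d16:-→d17:-→d18:-→d19:-→d20:H3  best=H3

== LOOKUPS ==
["H1","H2","H2","H2","H3"]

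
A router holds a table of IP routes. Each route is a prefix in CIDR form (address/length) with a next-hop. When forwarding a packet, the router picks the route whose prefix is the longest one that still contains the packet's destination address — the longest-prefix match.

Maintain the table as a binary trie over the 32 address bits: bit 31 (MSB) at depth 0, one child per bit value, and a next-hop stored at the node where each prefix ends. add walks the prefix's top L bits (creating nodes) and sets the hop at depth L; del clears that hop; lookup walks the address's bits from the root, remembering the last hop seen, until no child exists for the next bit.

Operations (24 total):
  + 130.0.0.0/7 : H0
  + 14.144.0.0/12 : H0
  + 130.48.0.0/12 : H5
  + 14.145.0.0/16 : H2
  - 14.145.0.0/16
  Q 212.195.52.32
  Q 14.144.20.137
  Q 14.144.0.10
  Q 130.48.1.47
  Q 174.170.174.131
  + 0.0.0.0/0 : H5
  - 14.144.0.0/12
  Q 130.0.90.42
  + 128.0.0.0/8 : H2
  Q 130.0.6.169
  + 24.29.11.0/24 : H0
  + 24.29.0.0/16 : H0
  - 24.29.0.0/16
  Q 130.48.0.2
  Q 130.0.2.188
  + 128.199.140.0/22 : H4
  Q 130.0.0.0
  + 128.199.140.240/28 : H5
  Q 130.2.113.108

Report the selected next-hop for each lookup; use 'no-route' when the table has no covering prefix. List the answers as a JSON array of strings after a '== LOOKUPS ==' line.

Apply in order:
  add 130.0.0.0/7 -> H0 at depth 7
  add 14.144.0.0/12 -> H0 at depth 12
  add 130.48.0.0/12 -> H5 at depth 12
  add 14.145.0.0/16 -> H2 at depth 16
  - 14.145.0.0/16 clear@16
  ? 212.195.52.32  path d0:-→d1:-  best=no-route
  ? 14.144.20.137  path d0:-→d1:-→d2:-→d3:-→d4:-→d5:-→d6:-→d7:-→d8:-→d9:-→d10:-→d11:-→d12:H0→d13:-→d14:-→d15:-  best=H0
  ? 14.144.0.10  path d0:-→d1:-→d2:-→d3:-→d4:-→d5:-→d6:-→d7:-→d8:-→d9:-→d10:-→d11:-→d12:H0→d13:-→d14:-→d15:-  best=H0
  ? 130.48.1.47  path d0:-→d1:-→d2:-→d3:-→d4:-→d5:-→d6:-→d7:H0→d8:-→d9:-→d10:-→d11:-→d12:H5  best=H5
  ? 174.170.174.131  path d0:-→d1:-→d2:-  best=no-route
  add 0.0.0.0/0 -> H5 at depth 0
  - 14.144.0.0/12 clear@12
  ? 130.0.90.42  path d0:H5→d1:-→d2:-→d3:-→d4:-→d5:-→d6:-→d7:H0→d8:-→d9:-→d10:-  best=H0
  add 128.0.0.0/8 -> H2 at depth 8
  ? 130.0.6.169  path d0:H5→d1:-→d2:-→d3:-→d4:-→d5:-→d6:-→d7:H0→d8:-→d9:-→d10:-  best=H0
  add 24.29.11.0/24 -> H0 at depth 24
  add 24.29.0.0/16 -> H0 at depth 16
  - 24.29.0.0/16 clear@16
  ? 130.48.0.2  path d0:H5→d1:-→d2:-→d3:-→d4:-→d5:-→d6:-→d7:H0→d8:-→d9:-→d10:-→d11:-→d12:H5  best=H5
  ? 130.0.2.188  path d0:H5→d1:-→d2:-→d3:-→d4:-→d5:-→d6:-→d7:H0→d8:-→d9:-→d10:-  best=H0
  add 128.199.140.0/22 -> H4 at depth 22
  ? 130.0.0.0  path d0:H5→d1:-→d2:-→d3:-→d4:-→d5:-→d6:-→d7:H0→d8:-→d9:-→d10:-  best=H0
  add 128.199.140.240/28 -> H5 at depth 28
  ? 130.2.113.108  path d0:H5→d1:-→d2:-→d3:-→d4:-→d5:-→d6:-→d7:H0→d8:-→d9:-→d10:-  best=H0

== LOOKUPS ==
["no-route","H0","H0","H5","no-route","H0","H0","H5","H0","H0","H0"]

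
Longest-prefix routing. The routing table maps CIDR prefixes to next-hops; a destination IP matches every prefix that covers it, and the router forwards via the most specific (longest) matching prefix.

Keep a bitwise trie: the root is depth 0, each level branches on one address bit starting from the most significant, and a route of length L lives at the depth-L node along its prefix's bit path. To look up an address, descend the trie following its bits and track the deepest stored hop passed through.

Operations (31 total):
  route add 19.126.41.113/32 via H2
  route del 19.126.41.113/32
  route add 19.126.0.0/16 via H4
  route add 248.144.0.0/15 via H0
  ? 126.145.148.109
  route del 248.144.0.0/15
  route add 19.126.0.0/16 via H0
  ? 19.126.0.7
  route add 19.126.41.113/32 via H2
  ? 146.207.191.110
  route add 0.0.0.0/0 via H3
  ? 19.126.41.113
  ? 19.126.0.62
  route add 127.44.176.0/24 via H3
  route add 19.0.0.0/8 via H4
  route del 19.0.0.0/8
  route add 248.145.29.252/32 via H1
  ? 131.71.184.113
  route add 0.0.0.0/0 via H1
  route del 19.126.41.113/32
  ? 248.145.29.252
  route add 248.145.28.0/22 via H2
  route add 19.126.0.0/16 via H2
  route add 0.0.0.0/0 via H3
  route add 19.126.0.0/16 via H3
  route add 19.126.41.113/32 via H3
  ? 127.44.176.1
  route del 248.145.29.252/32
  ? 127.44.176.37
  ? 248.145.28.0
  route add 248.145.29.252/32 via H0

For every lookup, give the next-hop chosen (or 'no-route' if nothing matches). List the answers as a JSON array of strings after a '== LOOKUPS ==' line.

Process each operation:
  + 19.126.41.113/32 (H2) depth=32
  - 19.126.41.113/32 clear@32
  + 19.126.0.0/16 (H4) depth=16
  + 248.144.0.0/15 (H0) depth=15
  Q 126.145.148.109: descend 0 ; hops seen [∅] ; pick no-route
  - 248.144.0.0/15 clear@15
  + 19.126.0.0/16 (H0) depth=16
  Q 19.126.0.7: descend 000100110111111000 ; hops seen [H0] ; pick H0
  + 19.126.41.113/32 (H2) depth=32
  Q 146.207.191.110: descend 1 ; hops seen [∅] ; pick no-route
  + 0.0.0.0/0 (H3) depth=0
  Q 19.126.41.113: descend 00010011011111100010100101110001 ; hops seen [H3,H0,H2] ; pick H2
  Q 19.126.0.62: descend 000100110111111000 ; hops seen [H3,H0] ; pick H0
  + 127.44.176.0/24 (H3) depth=24
  + 19.0.0.0/8 (H4) depth=8
  - 19.0.0.0/8 clear@8
  + 248.145.29.252/32 (H1) depth=32
  Q 131.71.184.113: descend 1 ; hops seen [H3] ; pick H3
  + 0.0.0.0/0 (H1) depth=0
  - 19.126.41.113/32 clear@32
  Q 248.145.29.252: descend 11111000100100010001110111111100 ; hops seen [H1,H1] ; pick H1
  + 248.145.28.0/22 (H2) depth=22
  + 19.126.0.0/16 (H2) depth=16
  + 0.0.0.0/0 (H3) depth=0
  + 19.126.0.0/16 (H3) depth=16
  + 19.126.41.113/32 (H3) depth=32
  Q 127.44.176.1: descend 011111110010110010110000 ; hops seen [H3,H3] ; pick H3
  - 248.145.29.252/32 clear@32
  Q 127.44.176.37: descend 011111110010110010110000 ; hops seen [H3,H3] ; pick H3
  Q 248.145.28.0: descend 11111000100100010001110 ; hops seen [H3,H2] ; pick H2
  + 248.145.29.252/32 (H0) depth=32

== LOOKUPS ==
["no-route","H0","no-route","H2","H0","H3","H1","H3","H3","H2"]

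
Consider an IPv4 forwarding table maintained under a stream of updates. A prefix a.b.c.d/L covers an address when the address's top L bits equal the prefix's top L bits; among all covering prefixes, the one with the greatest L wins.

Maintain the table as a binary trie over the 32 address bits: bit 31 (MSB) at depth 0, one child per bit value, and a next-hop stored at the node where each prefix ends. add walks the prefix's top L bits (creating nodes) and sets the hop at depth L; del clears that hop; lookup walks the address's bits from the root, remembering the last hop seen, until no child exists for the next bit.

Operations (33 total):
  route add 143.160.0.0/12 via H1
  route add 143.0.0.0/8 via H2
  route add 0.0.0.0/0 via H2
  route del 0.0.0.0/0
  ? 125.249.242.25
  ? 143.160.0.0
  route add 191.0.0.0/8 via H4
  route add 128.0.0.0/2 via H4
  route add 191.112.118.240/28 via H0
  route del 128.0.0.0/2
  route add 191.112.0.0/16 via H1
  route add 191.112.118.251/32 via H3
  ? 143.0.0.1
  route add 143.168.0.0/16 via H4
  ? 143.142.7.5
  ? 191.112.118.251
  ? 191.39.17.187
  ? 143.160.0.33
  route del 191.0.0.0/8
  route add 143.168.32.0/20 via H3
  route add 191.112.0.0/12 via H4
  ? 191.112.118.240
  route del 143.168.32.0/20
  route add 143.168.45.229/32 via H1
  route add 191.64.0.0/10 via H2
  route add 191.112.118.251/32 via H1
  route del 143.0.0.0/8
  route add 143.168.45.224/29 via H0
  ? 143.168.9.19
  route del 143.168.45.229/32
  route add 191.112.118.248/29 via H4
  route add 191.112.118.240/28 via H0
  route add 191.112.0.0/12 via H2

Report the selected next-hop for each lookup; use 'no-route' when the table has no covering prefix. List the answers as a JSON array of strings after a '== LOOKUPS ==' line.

Apply in order:
  + 143.160.0.0/12 (H1) depth=12
  + 143.0.0.0/8 (H2) depth=8
  + 0.0.0.0/0 (H2) depth=0
  del 0.0.0.0/0 (clear depth 0)
  lookup 125.249.242.25: bits ε walk d0:- -> no-route
  lookup 143.160.0.0: bits 100011111010 walk d0:-→d1:-→d2:-→d3:-→d4:-→d5:-→d6:-→d7:-→d8:H2→d9:-→d10:-→d11:-→d12:H1 -> H1
  + 191.0.0.0/8 (H4) depth=8
  + 128.0.0.0/2 (H4) depth=2
  + 191.112.118.240/28 (H0) depth=28
  del 128.0.0.0/2 (clear depth 2)
  + 191.112.0.0/16 (H1) depth=16
  + 191.112.118.251/32 (H3) depth=32
  lookup 143.0.0.1: bits 10001111 walk d0:-→d1:-→d2:-→d3:-→d4:-→d5:-→d6:-→d7:-→d8:H2 -> H2
  + 143.168.0.0/16 (H4) depth=16
  lookup 143.142.7.5: bits 1000111110 walk d0:-→d1:-→d2:-→d3:-→d4:-→d5:-→d6:-→d7:-→d8:H2→d9:-→d10:- -> H2
  lookup 191.112.118.251: bits 10111111011100000111011011111011 walk d0:-→d1:-→d2:-→d3:-→d4:-→d5:-→d6:-→d7:-→d8:H4→d9:-→d10:-→d11:-→d12:-→d13:-→d14:-→d15:-→d16:H1→d17:-→d18:-→d19:-→d20:-→d21:-→d22:-→d23:-→d24:-→d25:-→d26:-→d27:-→d28:H0→d29:-→d30:-→d31:-→d32:H3 -> H3
  lookup 191.39.17.187: bits 101111110 walk d0:-→d1:-→d2:-→d3:-→d4:-→d5:-→d6:-→d7:-→d8:H4→d9:- -> H4
  lookup 143.160.0.33: bits 100011111010 walk d0:-→d1:-→d2:-→d3:-→d4:-→d5:-→d6:-→d7:-→d8:H2→d9:-→d10:-→d11:-→d12:H1 -> H1
  del 191.0.0.0/8 (clear depth 8)
  + 143.168.32.0/20 (H3) depth=20
  + 191.112.0.0/12 (H4) depth=12
  lookup 191.112.118.240: bits 1011111101110000011101101111 walk d0:-→d1:-→d2:-→d3:-→d4:-→d5:-→d6:-→d7:-→d8:-→d9:-→d10:-→d11:-→d12:H4→d13:-→d14:-→d15:-→d16:H1→d17:-→d18:-→d19:-→d20:-→d21:-→d22:-→d23:-→d24:-→d25:-→d26:-→d27:-→d28:H0 -> H0
  del 143.168.32.0/20 (clear depth 20)
  + 143.168.45.229/32 (H1) depth=32
  + 191.64.0.0/10 (H2) depth=10
  + 191.112.118.251/32 (H1) depth=32
  del 143.0.0.0/8 (clear depth 8)
  + 143.168.45.224/29 (H0) depth=29
  lookup 143.168.9.19: bits 100011111010100000 walk d0:-→d1:-→d2:-→d3:-→d4:-→d5:-→d6:-→d7:-→d8:-→d9:-→d10:-→d11:-→d12:H1→d13:-→d14:-→d15:-→d16:H4→d17:-→d18:- -> H4
  del 143.168.45.229/32 (clear depth 32)
  + 191.112.118.248/29 (H4) depth=29
  + 191.112.118.240/28 (H0) depth=28
  + 191.112.0.0/12 (H2) depth=12

== LOOKUPS ==
["no-route","H1","H2","H2","H3","H4","H1","H0","H4"]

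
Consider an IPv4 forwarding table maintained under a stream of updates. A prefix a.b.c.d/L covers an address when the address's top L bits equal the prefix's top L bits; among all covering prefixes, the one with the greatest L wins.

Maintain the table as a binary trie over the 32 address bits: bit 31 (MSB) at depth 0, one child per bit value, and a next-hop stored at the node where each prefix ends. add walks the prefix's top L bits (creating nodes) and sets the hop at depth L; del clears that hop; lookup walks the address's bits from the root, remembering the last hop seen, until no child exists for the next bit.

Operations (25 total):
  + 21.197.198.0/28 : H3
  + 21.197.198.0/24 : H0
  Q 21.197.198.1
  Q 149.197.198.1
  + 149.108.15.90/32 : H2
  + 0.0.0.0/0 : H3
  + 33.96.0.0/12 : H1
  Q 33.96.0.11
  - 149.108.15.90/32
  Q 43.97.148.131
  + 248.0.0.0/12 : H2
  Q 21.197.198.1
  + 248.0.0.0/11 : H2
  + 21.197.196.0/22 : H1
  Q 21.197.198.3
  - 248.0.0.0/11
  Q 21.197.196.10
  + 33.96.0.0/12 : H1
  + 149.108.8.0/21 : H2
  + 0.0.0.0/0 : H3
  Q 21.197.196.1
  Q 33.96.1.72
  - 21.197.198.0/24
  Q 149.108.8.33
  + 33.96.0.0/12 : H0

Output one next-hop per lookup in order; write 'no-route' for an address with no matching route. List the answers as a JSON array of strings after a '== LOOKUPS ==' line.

Trace:
  add 21.197.198.0/28 -> H3 at depth 28
  add 21.197.198.0/24 -> H0 at depth 24
  Q 21.197.198.1: descend 0001010111000101110001100000 ; hops seen [H0,H3] ; pick H3
  Q 149.197.198.1: descend ε ; hops seen [∅] ; pick no-route
  add 149.108.15.90/32 -> H2 at depth 32
  add 0.0.0.0/0 -> H3 at depth 0
  add 33.96.0.0/12 -> H1 at depth 12
  Q 33.96.0.11: descend 001000010110 ; hops seen [H3,H1] ; pick H1
  - 149.108.15.90/32 clear@32
  Q 43.97.148.131: descend 0010 ; hops seen [H3] ; pick H3
  add 248.0.0.0/12 -> H2 at depth 12
  Q 21.197.198.1: descend 0001010111000101110001100000 ; hops seen [H3,H0,H3] ; pick H3
  add 248.0.0.0/11 -> H2 at depth 11
  add 21.197.196.0/22 -> H1 at depth 22
  Q 21.197.198.3: descend 0001010111000101110001100000 ; hops seen [H3,H1,H0,H3] ; pick H3
  - 248.0.0.0/11 clear@11
  Q 21.197.196.10: descend 0001010111000101110001 ; hops seen [H3,H1] ; pick H1
  add 33.96.0.0/12 -> H1 at depth 12
  add 149.108.8.0/21 -> H2 at depth 21
  add 0.0.0.0/0 -> H3 at depth 0
  Q 21.197.196.1: descend 0001010111000101110001 ; hops seen [H3,H1] ; pick H1
  Q 33.96.1.72: descend 001000010110 ; hops seen [H3,H1] ; pick H1
  - 21.197.198.0/24 clear@24
  Q 149.108.8.33: descend 100101010110110000001 ; hops seen [H3,H2] ; pick H2
  add 33.96.0.0/12 -> H0 at depth 12

== LOOKUPS ==
["H3","no-route","H1","H3","H3","H3","H1","H1","H1","H2"]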